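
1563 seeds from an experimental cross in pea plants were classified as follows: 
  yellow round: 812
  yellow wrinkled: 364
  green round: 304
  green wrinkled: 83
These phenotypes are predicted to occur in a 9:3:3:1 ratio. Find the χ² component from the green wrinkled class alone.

2.208

The 9:3:3:1 ratio has 16 parts, so with N = 1563 the expected counts are:
  yellow round: 1563 × 9/16 = 879.1875
  yellow wrinkled: 1563 × 3/16 = 293.0625
  green round: 1563 × 3/16 = 293.0625
  green wrinkled: 1563 × 1/16 = 97.6875
Contribution of green wrinkled: (83 − 97.6875)² / 97.6875 = 2.2083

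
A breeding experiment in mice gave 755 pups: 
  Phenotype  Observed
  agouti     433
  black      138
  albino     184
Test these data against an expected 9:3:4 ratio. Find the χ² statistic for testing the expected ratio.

0.372

Under the 9:3:4 hypothesis (Σ ratio = 16, N = 755):
  agouti: 755 × 9/16 = 424.6875
  black: 755 × 3/16 = 141.5625
  albino: 755 × 4/16 = 188.75
χ² = Σ (O − E)² / E
  agouti: (433 − 424.6875)² / 424.6875 = 0.1627
  black: (138 − 141.5625)² / 141.5625 = 0.0897
  albino: (184 − 188.75)² / 188.75 = 0.1195
χ² = 0.1627 + 0.0897 + 0.1195 = 0.3719 ≈ 0.372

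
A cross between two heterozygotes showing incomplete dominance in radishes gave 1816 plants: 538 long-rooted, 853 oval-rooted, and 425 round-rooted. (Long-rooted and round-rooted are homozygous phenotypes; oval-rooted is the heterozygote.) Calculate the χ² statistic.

20.726

With incomplete dominance, a heterozygote × heterozygote cross gives a 1:2:1 phenotypic ratio.
Under the 1:2:1 hypothesis (Σ ratio = 4, N = 1816):
  long-rooted: 1816 × 1/4 = 454
  oval-rooted: 1816 × 2/4 = 908
  round-rooted: 1816 × 1/4 = 454
χ² = Σ (O − E)² / E
  long-rooted: (538 − 454)² / 454 = 15.5419
  oval-rooted: (853 − 908)² / 908 = 3.3315
  round-rooted: (425 − 454)² / 454 = 1.8524
χ² = 15.5419 + 3.3315 + 1.8524 = 20.7258 ≈ 20.726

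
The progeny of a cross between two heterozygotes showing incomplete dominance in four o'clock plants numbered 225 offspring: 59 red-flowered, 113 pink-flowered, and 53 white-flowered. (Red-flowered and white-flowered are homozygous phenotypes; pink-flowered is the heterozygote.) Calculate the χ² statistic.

With incomplete dominance, a heterozygote × heterozygote cross gives a 1:2:1 phenotypic ratio.
Under the 1:2:1 hypothesis (Σ ratio = 4, N = 225):
  red-flowered: 225 × 1/4 = 56.25
  pink-flowered: 225 × 2/4 = 112.5
  white-flowered: 225 × 1/4 = 56.25
χ² = Σ (O − E)² / E
  red-flowered: (59 − 56.25)² / 56.25 = 0.1344
  pink-flowered: (113 − 112.5)² / 112.5 = 0.0022
  white-flowered: (53 − 56.25)² / 56.25 = 0.1878
χ² = 0.1344 + 0.0022 + 0.1878 = 0.3244 ≈ 0.324

0.324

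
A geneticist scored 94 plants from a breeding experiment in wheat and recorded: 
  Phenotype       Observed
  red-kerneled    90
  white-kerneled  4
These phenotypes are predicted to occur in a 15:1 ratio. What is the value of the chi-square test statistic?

0.638

Expected counts for N = 94 under a 15:1 ratio (total parts = 16):
  red-kerneled: 94 × 15/16 = 88.125
  white-kerneled: 94 × 1/16 = 5.875
χ² = Σ (O − E)² / E
  red-kerneled: (90 − 88.125)² / 88.125 = 0.0399
  white-kerneled: (4 − 5.875)² / 5.875 = 0.5984
χ² = 0.0399 + 0.5984 = 0.6383 ≈ 0.638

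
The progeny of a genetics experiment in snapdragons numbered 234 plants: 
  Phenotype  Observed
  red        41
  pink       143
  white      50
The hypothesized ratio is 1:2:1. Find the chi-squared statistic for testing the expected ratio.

Under the 1:2:1 hypothesis (Σ ratio = 4, N = 234):
  red: 234 × 1/4 = 58.5
  pink: 234 × 2/4 = 117
  white: 234 × 1/4 = 58.5
χ² = Σ (O − E)² / E
  red: (41 − 58.5)² / 58.5 = 5.2350
  pink: (143 − 117)² / 117 = 5.7778
  white: (50 − 58.5)² / 58.5 = 1.2350
χ² = 5.2350 + 5.7778 + 1.2350 = 12.2478 ≈ 12.248

12.248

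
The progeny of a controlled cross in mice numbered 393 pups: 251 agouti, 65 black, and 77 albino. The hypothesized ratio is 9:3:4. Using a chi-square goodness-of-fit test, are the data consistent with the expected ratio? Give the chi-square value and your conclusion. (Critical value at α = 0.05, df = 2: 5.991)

9.675; not consistent

Total ratio parts = 16. Expected numbers out of 393:
  agouti: 393 × 9/16 = 221.0625
  black: 393 × 3/16 = 73.6875
  albino: 393 × 4/16 = 98.25
χ² = Σ (O − E)² / E
  agouti: (251 − 221.0625)² / 221.0625 = 4.0543
  black: (65 − 73.6875)² / 73.6875 = 1.0242
  albino: (77 − 98.25)² / 98.25 = 4.5961
χ² = 4.0543 + 1.0242 + 4.5961 = 9.6746 ≈ 9.675
Degrees of freedom = 3 − 1 = 2; critical value at α = 0.05 is 5.991.
Since 9.675 > 5.991, we reject the null hypothesis — the data do not fit the 9:3:4 ratio.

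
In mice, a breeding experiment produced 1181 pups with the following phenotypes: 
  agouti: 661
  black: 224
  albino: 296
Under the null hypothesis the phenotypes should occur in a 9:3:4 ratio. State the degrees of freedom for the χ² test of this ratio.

2

A goodness-of-fit test with 3 phenotype classes has df = 3 − 1 = 2.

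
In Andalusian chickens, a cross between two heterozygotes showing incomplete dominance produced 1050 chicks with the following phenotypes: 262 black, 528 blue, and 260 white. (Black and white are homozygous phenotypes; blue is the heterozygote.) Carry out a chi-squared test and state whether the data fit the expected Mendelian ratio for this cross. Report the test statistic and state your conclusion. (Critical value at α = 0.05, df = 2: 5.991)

With incomplete dominance, a heterozygote × heterozygote cross gives a 1:2:1 phenotypic ratio.
The 1:2:1 ratio has 4 parts, so with N = 1050 the expected counts are:
  black: 1050 × 1/4 = 262.5
  blue: 1050 × 2/4 = 525
  white: 1050 × 1/4 = 262.5
χ² = Σ (O − E)² / E
  black: (262 − 262.5)² / 262.5 = 0.0010
  blue: (528 − 525)² / 525 = 0.0171
  white: (260 − 262.5)² / 262.5 = 0.0238
χ² = 0.0010 + 0.0171 + 0.0238 = 0.0419 ≈ 0.042
Degrees of freedom = 3 − 1 = 2; critical value at α = 0.05 is 5.991.
Since 0.042 < 5.991, we fail to reject the null hypothesis — the data are consistent with the 1:2:1 ratio.

0.042; consistent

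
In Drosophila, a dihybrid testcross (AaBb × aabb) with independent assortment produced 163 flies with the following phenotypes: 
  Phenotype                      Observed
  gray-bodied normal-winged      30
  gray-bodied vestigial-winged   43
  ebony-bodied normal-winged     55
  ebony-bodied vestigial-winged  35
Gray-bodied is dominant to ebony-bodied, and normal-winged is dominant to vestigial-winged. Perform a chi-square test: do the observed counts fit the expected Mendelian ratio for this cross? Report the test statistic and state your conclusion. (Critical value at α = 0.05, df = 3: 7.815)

8.755; not consistent

A dihybrid testcross with independent assortment gives a 1:1:1:1 ratio.
Under the 1:1:1:1 hypothesis (Σ ratio = 4, N = 163):
  gray-bodied normal-winged: 163 × 1/4 = 40.75
  gray-bodied vestigial-winged: 163 × 1/4 = 40.75
  ebony-bodied normal-winged: 163 × 1/4 = 40.75
  ebony-bodied vestigial-winged: 163 × 1/4 = 40.75
χ² = Σ (O − E)² / E
  gray-bodied normal-winged: (30 − 40.75)² / 40.75 = 2.8359
  gray-bodied vestigial-winged: (43 − 40.75)² / 40.75 = 0.1242
  ebony-bodied normal-winged: (55 − 40.75)² / 40.75 = 4.9831
  ebony-bodied vestigial-winged: (35 − 40.75)² / 40.75 = 0.8113
χ² = 2.8359 + 0.1242 + 4.9831 + 0.8113 = 8.7545 ≈ 8.755
Degrees of freedom = 4 − 1 = 3; critical value at α = 0.05 is 7.815.
Since 8.755 > 7.815, we reject the null hypothesis — the data do not fit the 1:1:1:1 ratio.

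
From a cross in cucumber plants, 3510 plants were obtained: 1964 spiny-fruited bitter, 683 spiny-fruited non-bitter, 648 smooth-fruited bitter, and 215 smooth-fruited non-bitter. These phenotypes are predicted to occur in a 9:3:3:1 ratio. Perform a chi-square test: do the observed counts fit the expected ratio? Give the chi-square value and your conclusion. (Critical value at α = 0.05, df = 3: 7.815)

1.238; consistent

The 9:3:3:1 ratio has 16 parts, so with N = 3510 the expected counts are:
  spiny-fruited bitter: 3510 × 9/16 = 1974.375
  spiny-fruited non-bitter: 3510 × 3/16 = 658.125
  smooth-fruited bitter: 3510 × 3/16 = 658.125
  smooth-fruited non-bitter: 3510 × 1/16 = 219.375
χ² = Σ (O − E)² / E
  spiny-fruited bitter: (1964 − 1974.375)² / 1974.375 = 0.0545
  spiny-fruited non-bitter: (683 − 658.125)² / 658.125 = 0.9402
  smooth-fruited bitter: (648 − 658.125)² / 658.125 = 0.1558
  smooth-fruited non-bitter: (215 − 219.375)² / 219.375 = 0.0873
χ² = 0.0545 + 0.9402 + 0.1558 + 0.0873 = 1.2378 ≈ 1.238
Degrees of freedom = 4 − 1 = 3; critical value at α = 0.05 is 7.815.
Since 1.238 < 7.815, we fail to reject the null hypothesis — the data are consistent with the 9:3:3:1 ratio.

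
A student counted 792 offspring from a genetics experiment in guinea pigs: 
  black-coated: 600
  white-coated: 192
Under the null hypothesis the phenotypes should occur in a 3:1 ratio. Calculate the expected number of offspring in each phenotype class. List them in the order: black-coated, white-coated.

Expected counts for N = 792 under a 3:1 ratio (total parts = 4):
  black-coated: 792 × 3/4 = 594
  white-coated: 792 × 1/4 = 198

594, 198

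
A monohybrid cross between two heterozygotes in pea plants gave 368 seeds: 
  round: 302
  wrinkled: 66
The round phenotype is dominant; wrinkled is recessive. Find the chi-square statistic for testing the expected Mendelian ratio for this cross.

For a monohybrid cross between heterozygotes with complete dominance, the expected phenotypic ratio is 3:1.
Total ratio parts = 4. Expected numbers out of 368:
  round: 368 × 3/4 = 276
  wrinkled: 368 × 1/4 = 92
χ² = Σ (O − E)² / E
  round: (302 − 276)² / 276 = 2.4493
  wrinkled: (66 − 92)² / 92 = 7.3478
χ² = 2.4493 + 7.3478 = 9.7971 ≈ 9.797

9.797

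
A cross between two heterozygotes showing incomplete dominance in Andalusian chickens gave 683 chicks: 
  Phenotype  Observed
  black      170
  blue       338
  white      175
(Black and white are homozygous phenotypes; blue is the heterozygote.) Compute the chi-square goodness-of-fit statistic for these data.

With incomplete dominance, a heterozygote × heterozygote cross gives a 1:2:1 phenotypic ratio.
Total ratio parts = 4. Expected numbers out of 683:
  black: 683 × 1/4 = 170.75
  blue: 683 × 2/4 = 341.5
  white: 683 × 1/4 = 170.75
χ² = Σ (O − E)² / E
  black: (170 − 170.75)² / 170.75 = 0.0033
  blue: (338 − 341.5)² / 341.5 = 0.0359
  white: (175 − 170.75)² / 170.75 = 0.1058
χ² = 0.0033 + 0.0359 + 0.1058 = 0.145

0.145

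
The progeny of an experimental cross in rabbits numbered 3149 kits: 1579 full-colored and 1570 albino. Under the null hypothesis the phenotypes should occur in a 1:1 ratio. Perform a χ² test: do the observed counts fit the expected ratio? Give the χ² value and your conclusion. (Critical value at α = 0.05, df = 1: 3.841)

The 1:1 ratio has 2 parts, so with N = 3149 the expected counts are:
  full-colored: 3149 × 1/2 = 1574.5
  albino: 3149 × 1/2 = 1574.5
χ² = Σ (O − E)² / E
  full-colored: (1579 − 1574.5)² / 1574.5 = 0.0129
  albino: (1570 − 1574.5)² / 1574.5 = 0.0129
χ² = 0.0129 + 0.0129 = 0.0258 ≈ 0.026
Degrees of freedom = 2 − 1 = 1; critical value at α = 0.05 is 3.841.
Since 0.026 < 3.841, we fail to reject the null hypothesis — the data are consistent with the 1:1 ratio.

0.026; consistent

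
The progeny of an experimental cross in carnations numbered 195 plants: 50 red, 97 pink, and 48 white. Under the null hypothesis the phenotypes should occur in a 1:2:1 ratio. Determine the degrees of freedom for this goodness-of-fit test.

A goodness-of-fit test with 3 phenotype classes has df = 3 − 1 = 2.

2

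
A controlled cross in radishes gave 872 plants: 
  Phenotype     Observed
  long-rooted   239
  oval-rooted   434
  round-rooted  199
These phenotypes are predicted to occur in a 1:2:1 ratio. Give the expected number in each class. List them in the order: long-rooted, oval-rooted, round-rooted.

218, 436, 218

Total ratio parts = 4. Expected numbers out of 872:
  long-rooted: 872 × 1/4 = 218
  oval-rooted: 872 × 2/4 = 436
  round-rooted: 872 × 1/4 = 218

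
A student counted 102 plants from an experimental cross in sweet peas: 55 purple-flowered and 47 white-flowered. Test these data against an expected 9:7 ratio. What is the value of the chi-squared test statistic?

Expected counts for N = 102 under a 9:7 ratio (total parts = 16):
  purple-flowered: 102 × 9/16 = 57.375
  white-flowered: 102 × 7/16 = 44.625
χ² = Σ (O − E)² / E
  purple-flowered: (55 − 57.375)² / 57.375 = 0.0983
  white-flowered: (47 − 44.625)² / 44.625 = 0.1264
χ² = 0.0983 + 0.1264 = 0.2247 ≈ 0.225

0.225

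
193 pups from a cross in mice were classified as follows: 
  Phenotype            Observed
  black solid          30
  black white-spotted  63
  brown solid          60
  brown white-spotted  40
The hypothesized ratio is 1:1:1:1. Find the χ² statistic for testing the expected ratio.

Under the 1:1:1:1 hypothesis (Σ ratio = 4, N = 193):
  black solid: 193 × 1/4 = 48.25
  black white-spotted: 193 × 1/4 = 48.25
  brown solid: 193 × 1/4 = 48.25
  brown white-spotted: 193 × 1/4 = 48.25
χ² = Σ (O − E)² / E
  black solid: (30 − 48.25)² / 48.25 = 6.9028
  black white-spotted: (63 − 48.25)² / 48.25 = 4.5091
  brown solid: (60 − 48.25)² / 48.25 = 2.8614
  brown white-spotted: (40 − 48.25)² / 48.25 = 1.4106
χ² = 6.9028 + 4.5091 + 2.8614 + 1.4106 = 15.6839 ≈ 15.684

15.684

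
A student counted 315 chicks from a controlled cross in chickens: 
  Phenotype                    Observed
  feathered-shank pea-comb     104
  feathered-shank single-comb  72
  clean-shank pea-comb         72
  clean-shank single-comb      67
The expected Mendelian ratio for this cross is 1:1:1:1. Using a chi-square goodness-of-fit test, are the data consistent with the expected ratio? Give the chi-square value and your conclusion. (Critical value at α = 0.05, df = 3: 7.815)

Expected counts for N = 315 under a 1:1:1:1 ratio (total parts = 4):
  feathered-shank pea-comb: 315 × 1/4 = 78.75
  feathered-shank single-comb: 315 × 1/4 = 78.75
  clean-shank pea-comb: 315 × 1/4 = 78.75
  clean-shank single-comb: 315 × 1/4 = 78.75
χ² = Σ (O − E)² / E
  feathered-shank pea-comb: (104 − 78.75)² / 78.75 = 8.0960
  feathered-shank single-comb: (72 − 78.75)² / 78.75 = 0.5786
  clean-shank pea-comb: (72 − 78.75)² / 78.75 = 0.5786
  clean-shank single-comb: (67 − 78.75)² / 78.75 = 1.7532
χ² = 8.0960 + 0.5786 + 0.5786 + 1.7532 = 11.0064 ≈ 11.006
Degrees of freedom = 4 − 1 = 3; critical value at α = 0.05 is 7.815.
Since 11.006 > 7.815, we reject the null hypothesis — the data do not fit the 1:1:1:1 ratio.

11.006; not consistent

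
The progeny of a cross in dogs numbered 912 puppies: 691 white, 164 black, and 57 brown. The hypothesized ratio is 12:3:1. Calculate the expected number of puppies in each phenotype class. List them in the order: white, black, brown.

The 12:3:1 ratio has 16 parts, so with N = 912 the expected counts are:
  white: 912 × 12/16 = 684
  black: 912 × 3/16 = 171
  brown: 912 × 1/16 = 57

684, 171, 57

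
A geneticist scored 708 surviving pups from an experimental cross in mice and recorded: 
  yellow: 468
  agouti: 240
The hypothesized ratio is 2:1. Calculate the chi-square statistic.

The 2:1 ratio has 3 parts, so with N = 708 the expected counts are:
  yellow: 708 × 2/3 = 472
  agouti: 708 × 1/3 = 236
χ² = Σ (O − E)² / E
  yellow: (468 − 472)² / 472 = 0.0339
  agouti: (240 − 236)² / 236 = 0.0678
χ² = 0.0339 + 0.0678 = 0.1017 ≈ 0.102

0.102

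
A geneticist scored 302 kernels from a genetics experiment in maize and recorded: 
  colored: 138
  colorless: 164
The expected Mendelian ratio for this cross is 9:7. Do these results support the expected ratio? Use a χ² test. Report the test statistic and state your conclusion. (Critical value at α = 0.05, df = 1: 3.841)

13.671; not consistent

Expected counts for N = 302 under a 9:7 ratio (total parts = 16):
  colored: 302 × 9/16 = 169.875
  colorless: 302 × 7/16 = 132.125
χ² = Σ (O − E)² / E
  colored: (138 − 169.875)² / 169.875 = 5.9810
  colorless: (164 − 132.125)² / 132.125 = 7.6898
χ² = 5.9810 + 7.6898 = 13.6708 ≈ 13.671
Degrees of freedom = 2 − 1 = 1; critical value at α = 0.05 is 3.841.
Since 13.671 > 3.841, we reject the null hypothesis — the data do not fit the 9:7 ratio.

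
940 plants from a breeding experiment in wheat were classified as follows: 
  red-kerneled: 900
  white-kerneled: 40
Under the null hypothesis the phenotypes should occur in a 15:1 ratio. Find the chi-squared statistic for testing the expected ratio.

6.383

Under the 15:1 hypothesis (Σ ratio = 16, N = 940):
  red-kerneled: 940 × 15/16 = 881.25
  white-kerneled: 940 × 1/16 = 58.75
χ² = Σ (O − E)² / E
  red-kerneled: (900 − 881.25)² / 881.25 = 0.3989
  white-kerneled: (40 − 58.75)² / 58.75 = 5.9840
χ² = 0.3989 + 5.9840 = 6.3829 ≈ 6.383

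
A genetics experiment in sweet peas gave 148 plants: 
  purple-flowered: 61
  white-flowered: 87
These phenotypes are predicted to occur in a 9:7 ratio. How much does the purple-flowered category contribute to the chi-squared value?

Total ratio parts = 16. Expected numbers out of 148:
  purple-flowered: 148 × 9/16 = 83.25
  white-flowered: 148 × 7/16 = 64.75
Contribution of purple-flowered: (61 − 83.25)² / 83.25 = 5.9467

5.947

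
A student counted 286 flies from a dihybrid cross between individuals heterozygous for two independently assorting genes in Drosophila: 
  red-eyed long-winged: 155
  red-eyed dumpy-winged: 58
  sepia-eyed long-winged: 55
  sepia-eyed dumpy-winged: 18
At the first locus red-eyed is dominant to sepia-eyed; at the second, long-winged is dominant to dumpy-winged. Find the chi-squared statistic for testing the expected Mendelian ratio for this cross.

0.608

A dihybrid F₂ with independent assortment and complete dominance at both loci gives a 9:3:3:1 phenotypic ratio.
Total ratio parts = 16. Expected numbers out of 286:
  red-eyed long-winged: 286 × 9/16 = 160.875
  red-eyed dumpy-winged: 286 × 3/16 = 53.625
  sepia-eyed long-winged: 286 × 3/16 = 53.625
  sepia-eyed dumpy-winged: 286 × 1/16 = 17.875
χ² = Σ (O − E)² / E
  red-eyed long-winged: (155 − 160.875)² / 160.875 = 0.2145
  red-eyed dumpy-winged: (58 − 53.625)² / 53.625 = 0.3569
  sepia-eyed long-winged: (55 − 53.625)² / 53.625 = 0.0353
  sepia-eyed dumpy-winged: (18 − 17.875)² / 17.875 = 0.0009
χ² = 0.2145 + 0.3569 + 0.0353 + 0.0009 = 0.6076 ≈ 0.608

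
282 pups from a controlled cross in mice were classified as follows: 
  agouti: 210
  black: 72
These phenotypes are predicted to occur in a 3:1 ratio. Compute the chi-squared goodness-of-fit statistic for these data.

0.043

Total ratio parts = 4. Expected numbers out of 282:
  agouti: 282 × 3/4 = 211.5
  black: 282 × 1/4 = 70.5
χ² = Σ (O − E)² / E
  agouti: (210 − 211.5)² / 211.5 = 0.0106
  black: (72 − 70.5)² / 70.5 = 0.0319
χ² = 0.0106 + 0.0319 = 0.0425 ≈ 0.043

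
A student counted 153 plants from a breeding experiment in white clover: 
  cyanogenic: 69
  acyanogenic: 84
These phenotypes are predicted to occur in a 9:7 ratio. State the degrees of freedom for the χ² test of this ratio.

1

A goodness-of-fit test with 2 phenotype classes has df = 2 − 1 = 1.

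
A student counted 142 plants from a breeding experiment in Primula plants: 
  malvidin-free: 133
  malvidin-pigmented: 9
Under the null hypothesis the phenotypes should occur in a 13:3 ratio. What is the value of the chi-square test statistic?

Total ratio parts = 16. Expected numbers out of 142:
  malvidin-free: 142 × 13/16 = 115.375
  malvidin-pigmented: 142 × 3/16 = 26.625
χ² = Σ (O − E)² / E
  malvidin-free: (133 − 115.375)² / 115.375 = 2.6924
  malvidin-pigmented: (9 − 26.625)² / 26.625 = 11.6673
χ² = 2.6924 + 11.6673 = 14.3597 ≈ 14.360

14.360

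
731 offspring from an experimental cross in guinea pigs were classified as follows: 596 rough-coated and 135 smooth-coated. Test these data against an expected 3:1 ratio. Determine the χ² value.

The 3:1 ratio has 4 parts, so with N = 731 the expected counts are:
  rough-coated: 731 × 3/4 = 548.25
  smooth-coated: 731 × 1/4 = 182.75
χ² = Σ (O − E)² / E
  rough-coated: (596 − 548.25)² / 548.25 = 4.1588
  smooth-coated: (135 − 182.75)² / 182.75 = 12.4764
χ² = 4.1588 + 12.4764 = 16.6352 ≈ 16.635

16.635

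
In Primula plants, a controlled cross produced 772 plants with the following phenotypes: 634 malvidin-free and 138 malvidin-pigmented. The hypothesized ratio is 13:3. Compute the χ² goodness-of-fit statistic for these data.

Under the 13:3 hypothesis (Σ ratio = 16, N = 772):
  malvidin-free: 772 × 13/16 = 627.25
  malvidin-pigmented: 772 × 3/16 = 144.75
χ² = Σ (O − E)² / E
  malvidin-free: (634 − 627.25)² / 627.25 = 0.0726
  malvidin-pigmented: (138 − 144.75)² / 144.75 = 0.3148
χ² = 0.0726 + 0.3148 = 0.3874 ≈ 0.387

0.387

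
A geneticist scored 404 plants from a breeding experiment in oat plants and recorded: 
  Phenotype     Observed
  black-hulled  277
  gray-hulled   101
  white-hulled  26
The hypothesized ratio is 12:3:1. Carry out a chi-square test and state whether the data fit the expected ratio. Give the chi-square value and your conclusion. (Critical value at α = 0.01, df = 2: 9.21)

10.670; not consistent

Expected counts for N = 404 under a 12:3:1 ratio (total parts = 16):
  black-hulled: 404 × 12/16 = 303
  gray-hulled: 404 × 3/16 = 75.75
  white-hulled: 404 × 1/16 = 25.25
χ² = Σ (O − E)² / E
  black-hulled: (277 − 303)² / 303 = 2.2310
  gray-hulled: (101 − 75.75)² / 75.75 = 8.4167
  white-hulled: (26 − 25.25)² / 25.25 = 0.0223
χ² = 2.2310 + 8.4167 + 0.0223 = 10.670
Degrees of freedom = 3 − 1 = 2; critical value at α = 0.01 is 9.21.
Since 10.670 > 9.21, we reject the null hypothesis — the data do not fit the 12:3:1 ratio.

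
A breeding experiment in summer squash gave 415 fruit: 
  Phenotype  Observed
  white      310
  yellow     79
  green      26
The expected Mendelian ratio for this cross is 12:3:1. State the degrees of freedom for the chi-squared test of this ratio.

A goodness-of-fit test with 3 phenotype classes has df = 3 − 1 = 2.

2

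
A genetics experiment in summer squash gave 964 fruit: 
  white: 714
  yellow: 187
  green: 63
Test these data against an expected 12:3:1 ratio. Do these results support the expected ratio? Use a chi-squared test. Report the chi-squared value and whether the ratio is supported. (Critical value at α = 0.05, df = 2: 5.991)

Expected counts for N = 964 under a 12:3:1 ratio (total parts = 16):
  white: 964 × 12/16 = 723
  yellow: 964 × 3/16 = 180.75
  green: 964 × 1/16 = 60.25
χ² = Σ (O − E)² / E
  white: (714 − 723)² / 723 = 0.1120
  yellow: (187 − 180.75)² / 180.75 = 0.2161
  green: (63 − 60.25)² / 60.25 = 0.1255
χ² = 0.1120 + 0.2161 + 0.1255 = 0.4536 ≈ 0.454
Degrees of freedom = 3 − 1 = 2; critical value at α = 0.05 is 5.991.
Since 0.454 < 5.991, we fail to reject the null hypothesis — the data are consistent with the 12:3:1 ratio.

0.454; consistent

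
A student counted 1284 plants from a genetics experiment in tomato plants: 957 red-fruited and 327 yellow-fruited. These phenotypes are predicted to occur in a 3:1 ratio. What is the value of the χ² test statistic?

The 3:1 ratio has 4 parts, so with N = 1284 the expected counts are:
  red-fruited: 1284 × 3/4 = 963
  yellow-fruited: 1284 × 1/4 = 321
χ² = Σ (O − E)² / E
  red-fruited: (957 − 963)² / 963 = 0.0374
  yellow-fruited: (327 − 321)² / 321 = 0.1121
χ² = 0.0374 + 0.1121 = 0.1495 ≈ 0.150

0.150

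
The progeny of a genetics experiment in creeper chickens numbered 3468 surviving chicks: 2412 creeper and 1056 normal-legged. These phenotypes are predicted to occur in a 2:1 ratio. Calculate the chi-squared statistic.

Total ratio parts = 3. Expected numbers out of 3468:
  creeper: 3468 × 2/3 = 2312
  normal-legged: 3468 × 1/3 = 1156
χ² = Σ (O − E)² / E
  creeper: (2412 − 2312)² / 2312 = 4.3253
  normal-legged: (1056 − 1156)² / 1156 = 8.6505
χ² = 4.3253 + 8.6505 = 12.9758 ≈ 12.976

12.976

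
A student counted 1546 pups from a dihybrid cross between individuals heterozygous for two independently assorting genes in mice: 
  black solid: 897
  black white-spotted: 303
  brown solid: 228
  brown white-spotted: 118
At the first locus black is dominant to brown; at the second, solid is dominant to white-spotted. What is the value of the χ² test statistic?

19.392

A dihybrid F₂ with independent assortment and complete dominance at both loci gives a 9:3:3:1 phenotypic ratio.
The 9:3:3:1 ratio has 16 parts, so with N = 1546 the expected counts are:
  black solid: 1546 × 9/16 = 869.625
  black white-spotted: 1546 × 3/16 = 289.875
  brown solid: 1546 × 3/16 = 289.875
  brown white-spotted: 1546 × 1/16 = 96.625
χ² = Σ (O − E)² / E
  black solid: (897 − 869.625)² / 869.625 = 0.8617
  black white-spotted: (303 − 289.875)² / 289.875 = 0.5943
  brown solid: (228 − 289.875)² / 289.875 = 13.2075
  brown white-spotted: (118 − 96.625)² / 96.625 = 4.7285
χ² = 0.8617 + 0.5943 + 13.2075 + 4.7285 = 19.392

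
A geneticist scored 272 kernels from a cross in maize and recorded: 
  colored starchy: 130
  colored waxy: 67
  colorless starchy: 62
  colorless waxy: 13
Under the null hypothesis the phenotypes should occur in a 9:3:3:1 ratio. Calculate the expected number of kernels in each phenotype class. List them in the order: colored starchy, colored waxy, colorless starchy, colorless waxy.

153, 51, 51, 17

Total ratio parts = 16. Expected numbers out of 272:
  colored starchy: 272 × 9/16 = 153
  colored waxy: 272 × 3/16 = 51
  colorless starchy: 272 × 3/16 = 51
  colorless waxy: 272 × 1/16 = 17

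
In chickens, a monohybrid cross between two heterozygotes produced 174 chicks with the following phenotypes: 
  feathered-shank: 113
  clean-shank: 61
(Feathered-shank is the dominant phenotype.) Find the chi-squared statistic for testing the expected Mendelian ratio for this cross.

9.387

For a monohybrid cross between heterozygotes with complete dominance, the expected phenotypic ratio is 3:1.
Expected counts for N = 174 under a 3:1 ratio (total parts = 4):
  feathered-shank: 174 × 3/4 = 130.5
  clean-shank: 174 × 1/4 = 43.5
χ² = Σ (O − E)² / E
  feathered-shank: (113 − 130.5)² / 130.5 = 2.3467
  clean-shank: (61 − 43.5)² / 43.5 = 7.0402
χ² = 2.3467 + 7.0402 = 9.3869 ≈ 9.387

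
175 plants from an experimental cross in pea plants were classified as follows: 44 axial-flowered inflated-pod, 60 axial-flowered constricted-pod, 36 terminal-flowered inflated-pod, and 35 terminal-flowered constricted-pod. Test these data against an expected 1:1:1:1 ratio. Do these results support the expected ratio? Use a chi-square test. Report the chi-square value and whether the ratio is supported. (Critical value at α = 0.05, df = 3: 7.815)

Under the 1:1:1:1 hypothesis (Σ ratio = 4, N = 175):
  axial-flowered inflated-pod: 175 × 1/4 = 43.75
  axial-flowered constricted-pod: 175 × 1/4 = 43.75
  terminal-flowered inflated-pod: 175 × 1/4 = 43.75
  terminal-flowered constricted-pod: 175 × 1/4 = 43.75
χ² = Σ (O − E)² / E
  axial-flowered inflated-pod: (44 − 43.75)² / 43.75 = 0.0014
  axial-flowered constricted-pod: (60 − 43.75)² / 43.75 = 6.0357
  terminal-flowered inflated-pod: (36 − 43.75)² / 43.75 = 1.3729
  terminal-flowered constricted-pod: (35 − 43.75)² / 43.75 = 1.7500
χ² = 0.0014 + 6.0357 + 1.3729 + 1.7500 = 9.160
Degrees of freedom = 4 − 1 = 3; critical value at α = 0.05 is 7.815.
Since 9.160 > 7.815, we reject the null hypothesis — the data do not fit the 1:1:1:1 ratio.

9.160; not consistent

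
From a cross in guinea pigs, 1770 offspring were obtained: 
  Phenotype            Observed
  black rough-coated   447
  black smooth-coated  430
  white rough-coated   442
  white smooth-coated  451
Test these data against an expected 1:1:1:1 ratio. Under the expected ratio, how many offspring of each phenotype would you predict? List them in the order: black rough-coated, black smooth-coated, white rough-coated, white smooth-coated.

442.5, 442.5, 442.5, 442.5

Under the 1:1:1:1 hypothesis (Σ ratio = 4, N = 1770):
  black rough-coated: 1770 × 1/4 = 442.5
  black smooth-coated: 1770 × 1/4 = 442.5
  white rough-coated: 1770 × 1/4 = 442.5
  white smooth-coated: 1770 × 1/4 = 442.5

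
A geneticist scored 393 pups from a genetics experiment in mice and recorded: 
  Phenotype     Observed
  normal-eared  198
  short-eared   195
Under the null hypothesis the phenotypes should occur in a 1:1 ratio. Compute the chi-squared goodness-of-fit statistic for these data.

0.023

Under the 1:1 hypothesis (Σ ratio = 2, N = 393):
  normal-eared: 393 × 1/2 = 196.5
  short-eared: 393 × 1/2 = 196.5
χ² = Σ (O − E)² / E
  normal-eared: (198 − 196.5)² / 196.5 = 0.0115
  short-eared: (195 − 196.5)² / 196.5 = 0.0115
χ² = 0.0115 + 0.0115 = 0.023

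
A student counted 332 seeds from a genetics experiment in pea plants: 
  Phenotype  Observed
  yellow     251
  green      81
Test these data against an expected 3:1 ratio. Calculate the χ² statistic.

0.064

Under the 3:1 hypothesis (Σ ratio = 4, N = 332):
  yellow: 332 × 3/4 = 249
  green: 332 × 1/4 = 83
χ² = Σ (O − E)² / E
  yellow: (251 − 249)² / 249 = 0.0161
  green: (81 − 83)² / 83 = 0.0482
χ² = 0.0161 + 0.0482 = 0.0643 ≈ 0.064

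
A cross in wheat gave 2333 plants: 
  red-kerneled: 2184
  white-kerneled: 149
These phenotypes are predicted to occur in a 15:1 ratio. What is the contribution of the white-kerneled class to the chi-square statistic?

0.070

Under the 15:1 hypothesis (Σ ratio = 16, N = 2333):
  red-kerneled: 2333 × 15/16 = 2187.1875
  white-kerneled: 2333 × 1/16 = 145.8125
Contribution of white-kerneled: (149 − 145.8125)² / 145.8125 = 0.0697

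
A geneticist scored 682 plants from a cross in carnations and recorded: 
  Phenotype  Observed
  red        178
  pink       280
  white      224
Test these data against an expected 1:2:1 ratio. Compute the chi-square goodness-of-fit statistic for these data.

28.029

Under the 1:2:1 hypothesis (Σ ratio = 4, N = 682):
  red: 682 × 1/4 = 170.5
  pink: 682 × 2/4 = 341
  white: 682 × 1/4 = 170.5
χ² = Σ (O − E)² / E
  red: (178 − 170.5)² / 170.5 = 0.3299
  pink: (280 − 341)² / 341 = 10.9120
  white: (224 − 170.5)² / 170.5 = 16.7874
χ² = 0.3299 + 10.9120 + 16.7874 = 28.0293 ≈ 28.029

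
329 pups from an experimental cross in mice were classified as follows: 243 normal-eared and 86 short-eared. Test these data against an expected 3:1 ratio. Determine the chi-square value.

0.228

Under the 3:1 hypothesis (Σ ratio = 4, N = 329):
  normal-eared: 329 × 3/4 = 246.75
  short-eared: 329 × 1/4 = 82.25
χ² = Σ (O − E)² / E
  normal-eared: (243 − 246.75)² / 246.75 = 0.0570
  short-eared: (86 − 82.25)² / 82.25 = 0.1710
χ² = 0.0570 + 0.1710 = 0.228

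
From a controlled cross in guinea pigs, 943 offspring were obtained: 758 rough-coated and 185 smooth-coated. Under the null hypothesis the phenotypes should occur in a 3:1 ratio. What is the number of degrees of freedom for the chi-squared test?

A goodness-of-fit test with 2 phenotype classes has df = 2 − 1 = 1.

1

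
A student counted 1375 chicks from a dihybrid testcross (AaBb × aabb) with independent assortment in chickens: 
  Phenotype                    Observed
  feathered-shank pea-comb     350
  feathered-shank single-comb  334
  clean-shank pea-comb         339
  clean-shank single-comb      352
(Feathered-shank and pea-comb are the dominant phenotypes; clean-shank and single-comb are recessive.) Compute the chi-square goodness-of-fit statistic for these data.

A dihybrid testcross with independent assortment gives a 1:1:1:1 ratio.
Under the 1:1:1:1 hypothesis (Σ ratio = 4, N = 1375):
  feathered-shank pea-comb: 1375 × 1/4 = 343.75
  feathered-shank single-comb: 1375 × 1/4 = 343.75
  clean-shank pea-comb: 1375 × 1/4 = 343.75
  clean-shank single-comb: 1375 × 1/4 = 343.75
χ² = Σ (O − E)² / E
  feathered-shank pea-comb: (350 − 343.75)² / 343.75 = 0.1136
  feathered-shank single-comb: (334 − 343.75)² / 343.75 = 0.2765
  clean-shank pea-comb: (339 − 343.75)² / 343.75 = 0.0656
  clean-shank single-comb: (352 − 343.75)² / 343.75 = 0.1980
χ² = 0.1136 + 0.2765 + 0.0656 + 0.1980 = 0.6537 ≈ 0.654

0.654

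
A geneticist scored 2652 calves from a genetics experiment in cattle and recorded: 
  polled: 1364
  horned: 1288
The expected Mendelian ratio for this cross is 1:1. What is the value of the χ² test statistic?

The 1:1 ratio has 2 parts, so with N = 2652 the expected counts are:
  polled: 2652 × 1/2 = 1326
  horned: 2652 × 1/2 = 1326
χ² = Σ (O − E)² / E
  polled: (1364 − 1326)² / 1326 = 1.0890
  horned: (1288 − 1326)² / 1326 = 1.0890
χ² = 1.0890 + 1.0890 = 2.178

2.178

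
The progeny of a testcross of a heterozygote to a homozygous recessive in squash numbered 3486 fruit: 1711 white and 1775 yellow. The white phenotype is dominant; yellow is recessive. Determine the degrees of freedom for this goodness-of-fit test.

A testcross of a heterozygote (Aa × aa) gives a 1:1 phenotypic ratio.
A goodness-of-fit test with 2 phenotype classes has df = 2 − 1 = 1.

1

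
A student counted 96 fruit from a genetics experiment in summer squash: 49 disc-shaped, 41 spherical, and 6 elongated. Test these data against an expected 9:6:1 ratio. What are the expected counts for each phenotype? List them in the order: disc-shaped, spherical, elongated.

54, 36, 6

Total ratio parts = 16. Expected numbers out of 96:
  disc-shaped: 96 × 9/16 = 54
  spherical: 96 × 6/16 = 36
  elongated: 96 × 1/16 = 6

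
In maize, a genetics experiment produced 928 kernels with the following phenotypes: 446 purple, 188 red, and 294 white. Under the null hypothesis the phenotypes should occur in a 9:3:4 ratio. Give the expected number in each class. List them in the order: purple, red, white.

522, 174, 232

Total ratio parts = 16. Expected numbers out of 928:
  purple: 928 × 9/16 = 522
  red: 928 × 3/16 = 174
  white: 928 × 4/16 = 232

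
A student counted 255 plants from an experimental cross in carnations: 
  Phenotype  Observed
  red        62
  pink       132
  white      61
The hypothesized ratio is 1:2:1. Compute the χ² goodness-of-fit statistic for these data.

0.325

The 1:2:1 ratio has 4 parts, so with N = 255 the expected counts are:
  red: 255 × 1/4 = 63.75
  pink: 255 × 2/4 = 127.5
  white: 255 × 1/4 = 63.75
χ² = Σ (O − E)² / E
  red: (62 − 63.75)² / 63.75 = 0.0480
  pink: (132 − 127.5)² / 127.5 = 0.1588
  white: (61 − 63.75)² / 63.75 = 0.1186
χ² = 0.0480 + 0.1588 + 0.1186 = 0.3254 ≈ 0.325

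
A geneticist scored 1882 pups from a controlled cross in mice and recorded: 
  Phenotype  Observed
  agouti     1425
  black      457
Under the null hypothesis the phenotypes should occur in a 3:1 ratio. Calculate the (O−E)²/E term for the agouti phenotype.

0.129

Expected counts for N = 1882 under a 3:1 ratio (total parts = 4):
  agouti: 1882 × 3/4 = 1411.5
  black: 1882 × 1/4 = 470.5
Contribution of agouti: (1425 − 1411.5)² / 1411.5 = 0.1291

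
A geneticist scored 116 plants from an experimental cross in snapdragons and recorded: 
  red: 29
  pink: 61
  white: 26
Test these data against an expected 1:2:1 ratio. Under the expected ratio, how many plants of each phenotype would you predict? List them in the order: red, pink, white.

The 1:2:1 ratio has 4 parts, so with N = 116 the expected counts are:
  red: 116 × 1/4 = 29
  pink: 116 × 2/4 = 58
  white: 116 × 1/4 = 29

29, 58, 29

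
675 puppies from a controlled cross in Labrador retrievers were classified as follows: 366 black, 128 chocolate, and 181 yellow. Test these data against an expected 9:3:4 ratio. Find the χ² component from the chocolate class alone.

The 9:3:4 ratio has 16 parts, so with N = 675 the expected counts are:
  black: 675 × 9/16 = 379.6875
  chocolate: 675 × 3/16 = 126.5625
  yellow: 675 × 4/16 = 168.75
Contribution of chocolate: (128 − 126.5625)² / 126.5625 = 0.0163

0.016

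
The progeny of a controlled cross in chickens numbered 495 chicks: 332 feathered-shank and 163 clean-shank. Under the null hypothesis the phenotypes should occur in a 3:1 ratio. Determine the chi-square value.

Expected counts for N = 495 under a 3:1 ratio (total parts = 4):
  feathered-shank: 495 × 3/4 = 371.25
  clean-shank: 495 × 1/4 = 123.75
χ² = Σ (O − E)² / E
  feathered-shank: (332 − 371.25)² / 371.25 = 4.1497
  clean-shank: (163 − 123.75)² / 123.75 = 12.4490
χ² = 4.1497 + 12.4490 = 16.5987 ≈ 16.599

16.599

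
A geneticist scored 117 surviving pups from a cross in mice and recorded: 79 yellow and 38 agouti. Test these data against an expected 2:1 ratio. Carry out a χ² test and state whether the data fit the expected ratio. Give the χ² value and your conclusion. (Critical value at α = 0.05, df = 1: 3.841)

0.038; consistent

Expected counts for N = 117 under a 2:1 ratio (total parts = 3):
  yellow: 117 × 2/3 = 78
  agouti: 117 × 1/3 = 39
χ² = Σ (O − E)² / E
  yellow: (79 − 78)² / 78 = 0.0128
  agouti: (38 − 39)² / 39 = 0.0256
χ² = 0.0128 + 0.0256 = 0.0384 ≈ 0.038
Degrees of freedom = 2 − 1 = 1; critical value at α = 0.05 is 3.841.
Since 0.038 < 3.841, we fail to reject the null hypothesis — the data are consistent with the 2:1 ratio.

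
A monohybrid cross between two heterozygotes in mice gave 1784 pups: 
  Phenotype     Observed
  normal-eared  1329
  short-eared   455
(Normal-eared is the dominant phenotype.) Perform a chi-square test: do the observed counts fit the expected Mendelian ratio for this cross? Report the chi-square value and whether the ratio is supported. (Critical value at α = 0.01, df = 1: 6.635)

For a monohybrid cross between heterozygotes with complete dominance, the expected phenotypic ratio is 3:1.
Total ratio parts = 4. Expected numbers out of 1784:
  normal-eared: 1784 × 3/4 = 1338
  short-eared: 1784 × 1/4 = 446
χ² = Σ (O − E)² / E
  normal-eared: (1329 − 1338)² / 1338 = 0.0605
  short-eared: (455 − 446)² / 446 = 0.1816
χ² = 0.0605 + 0.1816 = 0.2421 ≈ 0.242
Degrees of freedom = 2 − 1 = 1; critical value at α = 0.01 is 6.635.
Since 0.242 < 6.635, we fail to reject the null hypothesis — the data are consistent with the 3:1 ratio.

0.242; consistent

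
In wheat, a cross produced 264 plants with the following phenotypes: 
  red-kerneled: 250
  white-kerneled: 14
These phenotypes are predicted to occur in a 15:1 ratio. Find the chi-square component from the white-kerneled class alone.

The 15:1 ratio has 16 parts, so with N = 264 the expected counts are:
  red-kerneled: 264 × 15/16 = 247.5
  white-kerneled: 264 × 1/16 = 16.5
Contribution of white-kerneled: (14 − 16.5)² / 16.5 = 0.3788

0.379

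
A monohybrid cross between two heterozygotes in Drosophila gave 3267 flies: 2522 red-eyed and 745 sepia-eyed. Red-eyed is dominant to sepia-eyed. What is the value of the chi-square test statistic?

8.404

For a monohybrid cross between heterozygotes with complete dominance, the expected phenotypic ratio is 3:1.
Under the 3:1 hypothesis (Σ ratio = 4, N = 3267):
  red-eyed: 3267 × 3/4 = 2450.25
  sepia-eyed: 3267 × 1/4 = 816.75
χ² = Σ (O − E)² / E
  red-eyed: (2522 − 2450.25)² / 2450.25 = 2.1010
  sepia-eyed: (745 − 816.75)² / 816.75 = 6.3031
χ² = 2.1010 + 6.3031 = 8.4041 ≈ 8.404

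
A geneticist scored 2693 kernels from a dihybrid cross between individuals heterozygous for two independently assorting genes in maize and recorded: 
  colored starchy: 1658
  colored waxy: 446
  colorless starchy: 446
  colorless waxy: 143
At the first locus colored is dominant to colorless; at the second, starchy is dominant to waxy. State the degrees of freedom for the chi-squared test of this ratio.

3

A dihybrid F₂ with independent assortment and complete dominance at both loci gives a 9:3:3:1 phenotypic ratio.
A goodness-of-fit test with 4 phenotype classes has df = 4 − 1 = 3.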